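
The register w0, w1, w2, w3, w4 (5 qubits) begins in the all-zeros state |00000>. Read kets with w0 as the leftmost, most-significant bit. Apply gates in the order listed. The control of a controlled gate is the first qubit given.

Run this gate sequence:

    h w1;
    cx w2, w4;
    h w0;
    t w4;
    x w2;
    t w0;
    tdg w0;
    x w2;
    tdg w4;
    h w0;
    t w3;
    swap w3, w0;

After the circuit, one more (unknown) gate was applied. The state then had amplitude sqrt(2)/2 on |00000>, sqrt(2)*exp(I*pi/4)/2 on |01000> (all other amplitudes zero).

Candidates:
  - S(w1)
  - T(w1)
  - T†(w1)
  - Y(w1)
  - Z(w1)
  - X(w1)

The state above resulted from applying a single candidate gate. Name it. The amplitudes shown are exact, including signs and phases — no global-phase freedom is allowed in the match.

The applied gate was T(w1). Key observation: steps 3-10 multiply out to the identity, so the circuit reduces to the remaining gates.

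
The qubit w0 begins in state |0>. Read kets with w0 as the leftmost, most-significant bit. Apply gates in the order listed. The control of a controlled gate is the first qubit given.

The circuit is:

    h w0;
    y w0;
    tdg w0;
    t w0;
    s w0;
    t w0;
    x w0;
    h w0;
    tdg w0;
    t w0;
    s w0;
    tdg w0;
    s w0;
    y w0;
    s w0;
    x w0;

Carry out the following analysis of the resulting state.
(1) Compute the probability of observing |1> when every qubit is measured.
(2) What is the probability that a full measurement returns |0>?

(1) The probability of measuring |1> is 1/2 - sqrt(2)/4.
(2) Outcome |0> occurs with probability sqrt(2)/4 + 1/2.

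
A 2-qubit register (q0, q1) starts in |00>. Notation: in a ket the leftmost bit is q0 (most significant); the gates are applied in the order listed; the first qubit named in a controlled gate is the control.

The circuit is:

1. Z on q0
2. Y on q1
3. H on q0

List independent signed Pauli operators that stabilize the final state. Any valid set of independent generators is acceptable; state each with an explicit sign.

The final state is stabilized by the group generated by +XI, -IZ; other independent generating sets are equally valid.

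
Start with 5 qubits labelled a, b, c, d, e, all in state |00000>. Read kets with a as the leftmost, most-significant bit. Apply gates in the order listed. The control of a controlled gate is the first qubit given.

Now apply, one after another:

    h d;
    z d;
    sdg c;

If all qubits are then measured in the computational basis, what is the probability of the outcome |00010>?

The probability of measuring |00010> is 1/2.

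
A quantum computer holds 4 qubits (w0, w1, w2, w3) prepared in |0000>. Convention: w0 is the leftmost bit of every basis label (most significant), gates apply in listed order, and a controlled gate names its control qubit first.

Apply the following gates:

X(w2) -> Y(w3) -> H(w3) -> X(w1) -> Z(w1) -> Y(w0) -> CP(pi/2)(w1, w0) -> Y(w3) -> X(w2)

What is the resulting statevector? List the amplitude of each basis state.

After the circuit, the state carries amplitude -sqrt(2)/2 on |1100>, -sqrt(2)/2 on |1101>, and 0 on every other basis state.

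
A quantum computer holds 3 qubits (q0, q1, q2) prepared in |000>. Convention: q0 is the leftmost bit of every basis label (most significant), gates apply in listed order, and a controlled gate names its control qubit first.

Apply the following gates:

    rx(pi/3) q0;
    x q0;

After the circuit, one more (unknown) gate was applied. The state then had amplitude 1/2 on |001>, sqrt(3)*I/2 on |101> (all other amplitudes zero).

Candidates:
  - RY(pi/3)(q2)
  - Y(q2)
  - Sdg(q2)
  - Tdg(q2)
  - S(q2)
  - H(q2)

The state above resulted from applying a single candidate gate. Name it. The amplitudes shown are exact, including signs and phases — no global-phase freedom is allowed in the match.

It was Y(q2) that produced the state shown.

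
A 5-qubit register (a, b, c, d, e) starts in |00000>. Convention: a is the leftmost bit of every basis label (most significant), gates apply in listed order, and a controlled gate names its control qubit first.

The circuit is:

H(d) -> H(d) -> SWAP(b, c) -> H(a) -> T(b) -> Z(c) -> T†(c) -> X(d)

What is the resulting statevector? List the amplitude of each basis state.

The final amplitudes are sqrt(2)/2 on |00010>, sqrt(2)/2 on |10010>, and 0 on every other basis state. Key observation: the block from step 1 through step 2 cancels to the identity and can be dropped.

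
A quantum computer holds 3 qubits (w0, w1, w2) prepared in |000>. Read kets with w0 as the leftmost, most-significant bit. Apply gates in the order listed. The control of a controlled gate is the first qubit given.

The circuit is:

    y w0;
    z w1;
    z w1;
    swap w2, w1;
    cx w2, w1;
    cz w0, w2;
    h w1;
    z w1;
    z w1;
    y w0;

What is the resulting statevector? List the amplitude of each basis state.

The resulting statevector has amplitude sqrt(2)/2 on |000>, sqrt(2)/2 on |010>, and 0 on every other basis state.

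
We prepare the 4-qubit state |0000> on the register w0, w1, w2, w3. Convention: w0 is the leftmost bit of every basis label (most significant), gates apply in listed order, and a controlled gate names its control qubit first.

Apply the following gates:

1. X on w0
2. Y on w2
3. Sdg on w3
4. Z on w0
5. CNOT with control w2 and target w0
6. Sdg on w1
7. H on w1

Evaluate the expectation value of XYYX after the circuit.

The expectation value of XYYX is 0.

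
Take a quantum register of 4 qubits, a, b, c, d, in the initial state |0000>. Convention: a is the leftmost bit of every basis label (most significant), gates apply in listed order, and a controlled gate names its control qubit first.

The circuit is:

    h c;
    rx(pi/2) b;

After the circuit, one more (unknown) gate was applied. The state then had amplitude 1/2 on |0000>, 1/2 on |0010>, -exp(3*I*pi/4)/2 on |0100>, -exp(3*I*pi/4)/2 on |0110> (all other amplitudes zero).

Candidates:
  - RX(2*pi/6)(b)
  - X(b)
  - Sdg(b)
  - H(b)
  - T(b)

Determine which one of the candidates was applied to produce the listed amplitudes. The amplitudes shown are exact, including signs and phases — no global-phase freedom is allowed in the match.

The unique candidate consistent with the amplitudes is T(b).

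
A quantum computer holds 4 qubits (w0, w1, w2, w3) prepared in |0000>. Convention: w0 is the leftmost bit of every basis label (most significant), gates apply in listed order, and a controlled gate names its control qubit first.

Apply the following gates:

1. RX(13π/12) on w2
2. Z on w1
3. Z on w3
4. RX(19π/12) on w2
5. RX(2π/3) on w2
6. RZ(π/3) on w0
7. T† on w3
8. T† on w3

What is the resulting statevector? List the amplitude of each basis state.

The final amplitudes are -exp(5*I*pi/6)/2 on |0000>, sqrt(3)*exp(I*pi/3)/2 on |0010>, and 0 on every other basis state.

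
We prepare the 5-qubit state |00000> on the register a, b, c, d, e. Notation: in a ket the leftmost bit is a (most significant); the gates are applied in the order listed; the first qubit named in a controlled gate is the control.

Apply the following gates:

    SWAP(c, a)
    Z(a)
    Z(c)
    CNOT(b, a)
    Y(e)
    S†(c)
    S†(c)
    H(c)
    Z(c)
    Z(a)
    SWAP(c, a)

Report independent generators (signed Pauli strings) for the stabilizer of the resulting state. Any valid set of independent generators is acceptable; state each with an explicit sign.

The stabilizer group can be generated by -XIIII, +IZIII, +IIZII, +IIIZI, -IIIIZ, among other valid generating sets.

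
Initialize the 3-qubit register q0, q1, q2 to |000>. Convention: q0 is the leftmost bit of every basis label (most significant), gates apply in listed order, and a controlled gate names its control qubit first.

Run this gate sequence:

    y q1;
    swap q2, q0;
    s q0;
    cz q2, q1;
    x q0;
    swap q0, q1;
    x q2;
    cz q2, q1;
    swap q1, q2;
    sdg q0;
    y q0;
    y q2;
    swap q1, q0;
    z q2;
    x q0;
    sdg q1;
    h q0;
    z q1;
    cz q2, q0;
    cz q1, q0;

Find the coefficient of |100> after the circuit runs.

The amplitude on |100> is sqrt(2)/2.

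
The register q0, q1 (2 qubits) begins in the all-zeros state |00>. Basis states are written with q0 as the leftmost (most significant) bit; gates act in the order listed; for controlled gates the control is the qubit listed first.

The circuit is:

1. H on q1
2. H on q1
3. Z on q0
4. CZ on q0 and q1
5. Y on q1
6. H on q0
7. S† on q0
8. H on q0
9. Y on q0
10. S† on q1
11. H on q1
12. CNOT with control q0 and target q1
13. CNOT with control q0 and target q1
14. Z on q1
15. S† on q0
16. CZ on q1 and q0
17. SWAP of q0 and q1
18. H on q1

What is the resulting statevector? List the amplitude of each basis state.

After the circuit, the state carries amplitude 1/2 - I/2 on |00>, 0 on |01>, 0 on |10>, 1/2 - I/2 on |11>.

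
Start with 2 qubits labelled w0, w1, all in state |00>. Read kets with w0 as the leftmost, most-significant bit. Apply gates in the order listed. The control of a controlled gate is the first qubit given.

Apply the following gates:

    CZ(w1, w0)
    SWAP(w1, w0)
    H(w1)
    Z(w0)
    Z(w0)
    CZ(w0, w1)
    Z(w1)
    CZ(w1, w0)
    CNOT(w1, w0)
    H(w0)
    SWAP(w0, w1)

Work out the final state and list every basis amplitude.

The resulting statevector has amplitude 1/2 on |00>, 1/2 on |01>, -1/2 on |10>, 1/2 on |11>.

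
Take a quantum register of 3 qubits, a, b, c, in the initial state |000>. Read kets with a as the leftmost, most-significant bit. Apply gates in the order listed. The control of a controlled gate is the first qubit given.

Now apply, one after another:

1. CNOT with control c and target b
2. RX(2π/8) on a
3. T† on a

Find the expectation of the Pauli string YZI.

In the final state, YZI has expectation -1/2.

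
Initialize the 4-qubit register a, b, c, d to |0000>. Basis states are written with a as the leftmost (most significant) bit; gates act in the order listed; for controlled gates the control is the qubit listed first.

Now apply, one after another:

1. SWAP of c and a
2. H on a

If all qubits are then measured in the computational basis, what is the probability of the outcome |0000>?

The probability of measuring |0000> is 1/2.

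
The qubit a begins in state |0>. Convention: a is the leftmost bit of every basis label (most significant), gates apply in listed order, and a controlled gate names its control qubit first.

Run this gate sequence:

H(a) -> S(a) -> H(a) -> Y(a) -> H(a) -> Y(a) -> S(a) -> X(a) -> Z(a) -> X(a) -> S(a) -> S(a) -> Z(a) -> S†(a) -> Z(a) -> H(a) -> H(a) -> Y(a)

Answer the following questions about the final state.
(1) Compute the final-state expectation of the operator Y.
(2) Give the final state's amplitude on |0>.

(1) The expectation value of Y is 1.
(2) |0> carries amplitude sqrt(2)/2 in the final state.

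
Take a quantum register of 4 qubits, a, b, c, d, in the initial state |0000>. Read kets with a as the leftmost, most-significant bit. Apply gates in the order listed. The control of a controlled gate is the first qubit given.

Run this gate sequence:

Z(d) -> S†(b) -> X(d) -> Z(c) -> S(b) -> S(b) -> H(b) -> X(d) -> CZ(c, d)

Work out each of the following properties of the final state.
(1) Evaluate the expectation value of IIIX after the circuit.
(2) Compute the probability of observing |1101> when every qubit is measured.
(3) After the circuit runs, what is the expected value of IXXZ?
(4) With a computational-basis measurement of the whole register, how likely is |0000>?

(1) In the final state, IIIX has expectation 0.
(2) Outcome |1101> occurs with probability 0.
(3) In the final state, IXXZ has expectation 0.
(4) The probability of measuring |0000> is 1/2.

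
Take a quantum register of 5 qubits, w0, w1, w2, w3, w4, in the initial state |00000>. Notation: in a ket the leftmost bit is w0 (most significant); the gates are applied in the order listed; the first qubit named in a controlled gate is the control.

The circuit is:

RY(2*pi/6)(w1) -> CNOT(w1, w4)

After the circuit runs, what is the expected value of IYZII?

The expectation value of IYZII is 0.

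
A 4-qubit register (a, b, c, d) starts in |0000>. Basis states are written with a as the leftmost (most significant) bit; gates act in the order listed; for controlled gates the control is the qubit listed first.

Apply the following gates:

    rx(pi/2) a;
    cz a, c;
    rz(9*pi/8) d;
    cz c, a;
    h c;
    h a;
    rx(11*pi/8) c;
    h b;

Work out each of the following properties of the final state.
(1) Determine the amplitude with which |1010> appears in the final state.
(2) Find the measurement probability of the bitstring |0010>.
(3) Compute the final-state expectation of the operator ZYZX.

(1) The final state's coefficient on |1010> equals -sqrt(2)/4 - sqrt(2*sqrt(2) + 4)/16 + sqrt(2 - sqrt(2))/16 + sqrt(sqrt(2) + 2)/16.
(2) Outcome |0010> occurs with probability 1/8.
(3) The expectation value of ZYZX is 0.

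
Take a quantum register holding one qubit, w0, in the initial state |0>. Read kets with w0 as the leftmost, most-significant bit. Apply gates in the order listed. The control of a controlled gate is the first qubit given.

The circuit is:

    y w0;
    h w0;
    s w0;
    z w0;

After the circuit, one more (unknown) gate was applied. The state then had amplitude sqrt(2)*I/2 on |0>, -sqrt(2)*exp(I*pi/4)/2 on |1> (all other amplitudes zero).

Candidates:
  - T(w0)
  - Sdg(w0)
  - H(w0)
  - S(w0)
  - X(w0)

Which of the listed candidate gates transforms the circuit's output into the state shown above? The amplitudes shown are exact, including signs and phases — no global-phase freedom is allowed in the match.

The applied gate was T(w0).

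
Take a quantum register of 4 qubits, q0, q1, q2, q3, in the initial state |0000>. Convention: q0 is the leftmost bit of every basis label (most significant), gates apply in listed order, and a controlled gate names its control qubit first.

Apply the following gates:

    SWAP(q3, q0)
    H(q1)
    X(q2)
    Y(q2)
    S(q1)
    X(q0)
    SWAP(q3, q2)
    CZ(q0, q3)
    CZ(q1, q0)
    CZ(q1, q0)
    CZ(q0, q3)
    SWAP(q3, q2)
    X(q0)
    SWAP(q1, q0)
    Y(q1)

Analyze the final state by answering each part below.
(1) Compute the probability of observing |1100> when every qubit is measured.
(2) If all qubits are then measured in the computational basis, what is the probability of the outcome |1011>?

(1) A full measurement returns |1100> with probability 1/2. Key observation: the block from step 6 through step 13 cancels to the identity and can be dropped.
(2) The probability of measuring |1011> is 0.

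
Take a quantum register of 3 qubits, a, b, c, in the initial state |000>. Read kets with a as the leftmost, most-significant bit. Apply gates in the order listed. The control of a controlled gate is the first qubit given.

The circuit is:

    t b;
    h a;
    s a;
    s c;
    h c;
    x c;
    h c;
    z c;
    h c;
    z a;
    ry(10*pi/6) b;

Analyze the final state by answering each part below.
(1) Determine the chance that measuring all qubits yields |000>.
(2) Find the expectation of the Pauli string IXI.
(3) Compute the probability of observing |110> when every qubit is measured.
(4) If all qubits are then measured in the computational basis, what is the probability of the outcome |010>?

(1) Outcome |000> occurs with probability 3/16. Key observation: the block from step 5 through step 8 cancels to the identity and can be dropped.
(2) The observable IXI averages to -sqrt(3)/2.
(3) Outcome |110> occurs with probability 1/16.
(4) The probability of measuring |010> is 1/16.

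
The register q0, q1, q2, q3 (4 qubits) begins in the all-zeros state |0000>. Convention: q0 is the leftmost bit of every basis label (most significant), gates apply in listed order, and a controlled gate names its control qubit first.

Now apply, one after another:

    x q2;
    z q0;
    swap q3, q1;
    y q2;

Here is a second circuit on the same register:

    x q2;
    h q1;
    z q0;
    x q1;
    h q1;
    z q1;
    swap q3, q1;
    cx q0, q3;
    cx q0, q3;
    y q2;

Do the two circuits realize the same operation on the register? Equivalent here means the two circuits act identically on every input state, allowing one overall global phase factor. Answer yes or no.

Yes: on every input state the two circuits agree up to one overall phase factor.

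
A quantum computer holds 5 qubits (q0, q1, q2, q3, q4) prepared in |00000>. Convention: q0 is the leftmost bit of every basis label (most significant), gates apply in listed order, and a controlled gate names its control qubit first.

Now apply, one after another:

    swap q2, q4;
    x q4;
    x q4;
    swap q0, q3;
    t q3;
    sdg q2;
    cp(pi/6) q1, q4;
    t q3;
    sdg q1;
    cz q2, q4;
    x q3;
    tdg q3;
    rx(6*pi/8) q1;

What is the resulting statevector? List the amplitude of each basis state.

The final amplitudes are -sqrt(2 - sqrt(2))*exp(3*I*pi/4)/2 on |00010>, -sqrt(sqrt(2) + 2)*exp(I*pi/4)/2 on |01010>, and 0 on every other basis state. Key observation: steps 2-3 multiply out to the identity, so the circuit reduces to the remaining gates.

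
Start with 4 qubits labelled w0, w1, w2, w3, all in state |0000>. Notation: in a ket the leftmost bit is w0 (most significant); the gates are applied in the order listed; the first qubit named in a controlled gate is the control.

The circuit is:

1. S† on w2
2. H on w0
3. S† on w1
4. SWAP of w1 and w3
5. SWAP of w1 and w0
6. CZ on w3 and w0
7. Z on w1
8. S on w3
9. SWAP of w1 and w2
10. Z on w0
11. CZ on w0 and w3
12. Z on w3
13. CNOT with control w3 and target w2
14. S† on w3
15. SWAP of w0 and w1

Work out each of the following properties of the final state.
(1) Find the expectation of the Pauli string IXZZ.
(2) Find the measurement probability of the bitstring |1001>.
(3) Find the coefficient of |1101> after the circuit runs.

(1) The expectation value of IXZZ is 0.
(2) Outcome |1001> occurs with probability 0.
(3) The final state's coefficient on |1101> equals 0.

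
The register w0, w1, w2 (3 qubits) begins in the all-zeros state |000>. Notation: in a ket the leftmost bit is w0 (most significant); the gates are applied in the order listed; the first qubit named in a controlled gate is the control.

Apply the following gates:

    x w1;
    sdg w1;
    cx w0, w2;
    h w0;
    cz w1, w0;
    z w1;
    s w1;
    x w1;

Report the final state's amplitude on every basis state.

The resulting statevector has amplitude -sqrt(2)/2 on |000>, sqrt(2)/2 on |100>, and 0 on every other basis state.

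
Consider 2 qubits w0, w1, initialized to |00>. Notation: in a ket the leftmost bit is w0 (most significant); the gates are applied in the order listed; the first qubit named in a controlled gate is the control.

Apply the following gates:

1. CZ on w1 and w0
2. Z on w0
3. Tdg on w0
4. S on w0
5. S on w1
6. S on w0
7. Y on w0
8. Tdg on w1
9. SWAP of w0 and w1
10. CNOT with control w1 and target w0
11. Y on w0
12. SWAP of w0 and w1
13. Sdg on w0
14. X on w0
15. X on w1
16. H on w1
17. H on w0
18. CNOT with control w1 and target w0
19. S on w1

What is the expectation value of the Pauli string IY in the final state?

In the final state, IY has expectation -1.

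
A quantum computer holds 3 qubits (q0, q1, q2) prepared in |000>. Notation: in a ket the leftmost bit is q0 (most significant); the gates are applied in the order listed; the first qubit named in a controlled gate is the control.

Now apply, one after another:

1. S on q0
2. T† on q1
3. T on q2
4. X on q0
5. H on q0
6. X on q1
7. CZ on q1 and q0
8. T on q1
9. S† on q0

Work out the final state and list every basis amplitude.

After the circuit, the state carries amplitude sqrt(2)*exp(I*pi/4)/2 on |010>, -sqrt(2)*exp(3*I*pi/4)/2 on |110>, and 0 on every other basis state.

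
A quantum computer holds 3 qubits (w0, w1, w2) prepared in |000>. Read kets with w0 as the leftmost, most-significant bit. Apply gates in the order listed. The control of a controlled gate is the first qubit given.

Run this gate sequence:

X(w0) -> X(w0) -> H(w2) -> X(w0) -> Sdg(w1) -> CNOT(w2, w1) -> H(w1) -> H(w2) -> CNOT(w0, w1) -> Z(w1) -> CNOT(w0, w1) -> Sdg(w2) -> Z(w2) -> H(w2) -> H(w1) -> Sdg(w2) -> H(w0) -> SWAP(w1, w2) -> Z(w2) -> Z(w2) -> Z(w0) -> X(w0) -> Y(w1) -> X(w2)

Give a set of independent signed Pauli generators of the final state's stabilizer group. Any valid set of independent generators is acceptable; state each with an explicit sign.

One valid set of independent stabilizer generators is +XII, +IXZ, +IZY (any independent generating set of the same group is equally correct).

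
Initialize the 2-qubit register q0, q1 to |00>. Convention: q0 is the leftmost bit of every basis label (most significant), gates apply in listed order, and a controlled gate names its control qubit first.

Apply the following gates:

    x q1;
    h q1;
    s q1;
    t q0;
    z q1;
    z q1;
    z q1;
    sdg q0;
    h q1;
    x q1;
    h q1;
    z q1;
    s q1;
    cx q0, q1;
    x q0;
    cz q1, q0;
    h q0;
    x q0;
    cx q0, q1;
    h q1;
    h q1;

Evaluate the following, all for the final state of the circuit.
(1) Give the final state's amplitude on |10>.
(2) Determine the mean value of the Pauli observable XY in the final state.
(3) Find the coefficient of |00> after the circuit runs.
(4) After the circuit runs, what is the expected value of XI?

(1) The amplitude on |10> is 1/2.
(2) The observable XY averages to 0.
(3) |00> carries amplitude -1/2 in the final state.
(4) In the final state, XI has expectation -1.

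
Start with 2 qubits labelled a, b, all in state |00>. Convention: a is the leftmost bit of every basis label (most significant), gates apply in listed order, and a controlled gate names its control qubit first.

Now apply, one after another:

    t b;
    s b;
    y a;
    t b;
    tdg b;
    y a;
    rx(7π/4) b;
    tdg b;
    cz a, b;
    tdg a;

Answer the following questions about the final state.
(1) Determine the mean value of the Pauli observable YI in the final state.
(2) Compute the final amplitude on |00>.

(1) In the final state, YI has expectation 0.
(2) The amplitude on |00> is -sqrt(sqrt(2) + 2)/2.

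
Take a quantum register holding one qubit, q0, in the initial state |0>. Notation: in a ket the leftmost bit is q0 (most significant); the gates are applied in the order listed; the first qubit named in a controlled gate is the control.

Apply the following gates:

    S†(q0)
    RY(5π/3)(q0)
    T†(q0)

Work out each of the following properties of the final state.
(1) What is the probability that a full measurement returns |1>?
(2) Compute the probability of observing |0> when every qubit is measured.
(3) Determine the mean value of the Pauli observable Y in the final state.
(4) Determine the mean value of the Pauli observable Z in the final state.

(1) A full measurement returns |1> with probability 1/4.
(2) The probability of measuring |0> is 3/4.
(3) The observable Y averages to sqrt(6)/4.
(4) In the final state, Z has expectation 1/2.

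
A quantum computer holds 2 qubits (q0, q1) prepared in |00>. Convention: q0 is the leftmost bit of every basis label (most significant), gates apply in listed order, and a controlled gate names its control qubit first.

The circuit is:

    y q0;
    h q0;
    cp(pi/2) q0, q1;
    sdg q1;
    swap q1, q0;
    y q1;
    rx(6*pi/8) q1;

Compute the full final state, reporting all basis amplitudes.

The resulting statevector has amplitude -sqrt(2)*sqrt(2 - sqrt(2))/4 + sqrt(2)*I*sqrt(sqrt(2) + 2)/4 on |00>, -sqrt(2)*sqrt(2 - sqrt(2))/4 + sqrt(2)*I*sqrt(sqrt(2) + 2)/4 on |01>, 0 on |10>, 0 on |11>.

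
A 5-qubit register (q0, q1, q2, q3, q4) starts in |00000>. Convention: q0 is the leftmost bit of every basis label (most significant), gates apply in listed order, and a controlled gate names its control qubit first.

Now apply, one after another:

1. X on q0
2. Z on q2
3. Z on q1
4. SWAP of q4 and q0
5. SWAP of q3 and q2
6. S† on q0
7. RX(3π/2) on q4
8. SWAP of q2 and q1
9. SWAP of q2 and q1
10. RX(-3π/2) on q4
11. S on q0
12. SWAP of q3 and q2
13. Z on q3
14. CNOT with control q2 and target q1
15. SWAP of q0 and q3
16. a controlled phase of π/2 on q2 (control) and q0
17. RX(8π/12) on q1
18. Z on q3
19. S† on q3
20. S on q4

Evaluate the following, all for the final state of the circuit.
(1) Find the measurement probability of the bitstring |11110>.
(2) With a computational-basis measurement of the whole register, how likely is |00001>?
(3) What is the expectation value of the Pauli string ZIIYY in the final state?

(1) Outcome |11110> occurs with probability 0. Key observation: steps 5-12 multiply out to the identity, so the circuit reduces to the remaining gates.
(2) The probability of measuring |00001> is 1/4.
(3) The observable ZIIYY averages to 0.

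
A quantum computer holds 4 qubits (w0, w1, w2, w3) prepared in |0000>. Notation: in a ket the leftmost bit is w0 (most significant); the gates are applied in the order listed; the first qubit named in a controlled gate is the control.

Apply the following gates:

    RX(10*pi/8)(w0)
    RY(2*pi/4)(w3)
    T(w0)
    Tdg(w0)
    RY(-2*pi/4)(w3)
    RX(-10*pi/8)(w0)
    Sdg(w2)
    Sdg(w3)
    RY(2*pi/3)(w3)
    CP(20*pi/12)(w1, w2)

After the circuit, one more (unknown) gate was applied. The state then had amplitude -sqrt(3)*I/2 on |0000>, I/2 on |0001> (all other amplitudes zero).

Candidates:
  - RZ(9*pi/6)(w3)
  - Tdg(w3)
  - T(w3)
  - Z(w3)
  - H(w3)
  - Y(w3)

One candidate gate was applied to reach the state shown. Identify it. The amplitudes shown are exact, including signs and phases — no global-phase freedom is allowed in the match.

The applied gate was Y(w3).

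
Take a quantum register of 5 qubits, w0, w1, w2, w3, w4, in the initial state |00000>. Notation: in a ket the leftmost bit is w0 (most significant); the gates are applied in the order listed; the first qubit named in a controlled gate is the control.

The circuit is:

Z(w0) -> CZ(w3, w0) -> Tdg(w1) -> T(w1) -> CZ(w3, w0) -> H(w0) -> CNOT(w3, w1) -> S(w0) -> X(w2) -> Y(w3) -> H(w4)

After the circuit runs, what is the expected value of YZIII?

In the final state, YZIII has expectation 1. Key observation: the block from step 2 through step 5 cancels to the identity and can be dropped.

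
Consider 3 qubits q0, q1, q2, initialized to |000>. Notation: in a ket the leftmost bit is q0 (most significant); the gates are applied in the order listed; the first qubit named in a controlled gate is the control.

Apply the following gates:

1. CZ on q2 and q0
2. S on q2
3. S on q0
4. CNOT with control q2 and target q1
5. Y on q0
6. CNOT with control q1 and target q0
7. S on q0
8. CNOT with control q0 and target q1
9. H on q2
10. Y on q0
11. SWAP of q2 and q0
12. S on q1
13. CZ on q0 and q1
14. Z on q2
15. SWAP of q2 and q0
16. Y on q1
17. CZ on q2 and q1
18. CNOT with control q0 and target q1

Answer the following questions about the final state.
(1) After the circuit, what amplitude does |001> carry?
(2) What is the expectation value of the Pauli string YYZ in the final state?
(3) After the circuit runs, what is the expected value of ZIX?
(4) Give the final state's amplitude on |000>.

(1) The amplitude on |001> is -sqrt(2)*I/2.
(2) The observable YYZ averages to 0.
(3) The expectation value of ZIX is -1.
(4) |000> carries amplitude sqrt(2)*I/2 in the final state.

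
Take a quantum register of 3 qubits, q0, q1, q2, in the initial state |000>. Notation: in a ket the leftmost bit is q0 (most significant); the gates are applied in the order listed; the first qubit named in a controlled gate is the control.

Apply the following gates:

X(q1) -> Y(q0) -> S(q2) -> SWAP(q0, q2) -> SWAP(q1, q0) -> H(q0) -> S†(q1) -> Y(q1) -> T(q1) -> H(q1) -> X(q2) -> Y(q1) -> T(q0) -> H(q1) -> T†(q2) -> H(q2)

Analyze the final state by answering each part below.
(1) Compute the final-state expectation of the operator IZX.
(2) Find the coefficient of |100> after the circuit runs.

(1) The expectation value of IZX is 1.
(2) The amplitude on |100> is -1/2.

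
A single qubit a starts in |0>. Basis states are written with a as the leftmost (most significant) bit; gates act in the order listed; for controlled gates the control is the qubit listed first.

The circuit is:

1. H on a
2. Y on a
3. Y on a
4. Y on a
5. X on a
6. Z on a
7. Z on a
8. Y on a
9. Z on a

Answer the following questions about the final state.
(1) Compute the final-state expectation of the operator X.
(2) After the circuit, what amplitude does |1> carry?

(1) In the final state, X has expectation -1.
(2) |1> carries amplitude sqrt(2)/2 in the final state.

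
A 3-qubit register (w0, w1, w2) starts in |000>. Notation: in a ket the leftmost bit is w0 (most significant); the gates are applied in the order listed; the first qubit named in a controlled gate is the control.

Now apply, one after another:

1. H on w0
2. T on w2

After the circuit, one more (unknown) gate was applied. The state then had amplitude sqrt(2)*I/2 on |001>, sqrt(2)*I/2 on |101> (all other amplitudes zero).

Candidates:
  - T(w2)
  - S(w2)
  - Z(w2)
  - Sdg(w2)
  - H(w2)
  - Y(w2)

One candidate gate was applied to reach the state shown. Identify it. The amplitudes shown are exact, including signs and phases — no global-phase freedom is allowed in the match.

The applied gate was Y(w2).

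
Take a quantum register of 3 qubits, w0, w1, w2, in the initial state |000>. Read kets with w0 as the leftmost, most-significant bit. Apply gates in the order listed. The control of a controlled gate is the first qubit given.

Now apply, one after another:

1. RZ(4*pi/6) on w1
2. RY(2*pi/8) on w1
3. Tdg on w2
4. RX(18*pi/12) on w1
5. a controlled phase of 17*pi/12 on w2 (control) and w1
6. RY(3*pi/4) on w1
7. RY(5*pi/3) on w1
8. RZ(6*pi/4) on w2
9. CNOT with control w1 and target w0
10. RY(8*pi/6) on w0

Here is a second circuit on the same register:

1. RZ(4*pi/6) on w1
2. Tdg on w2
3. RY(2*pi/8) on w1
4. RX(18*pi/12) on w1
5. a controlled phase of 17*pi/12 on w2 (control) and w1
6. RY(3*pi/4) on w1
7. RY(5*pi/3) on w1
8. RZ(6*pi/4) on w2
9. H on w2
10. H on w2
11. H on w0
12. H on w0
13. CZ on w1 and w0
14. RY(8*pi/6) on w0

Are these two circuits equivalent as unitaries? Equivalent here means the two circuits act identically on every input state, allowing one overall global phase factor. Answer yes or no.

No, they are not equivalent — no single phase factor reconciles the two unitaries.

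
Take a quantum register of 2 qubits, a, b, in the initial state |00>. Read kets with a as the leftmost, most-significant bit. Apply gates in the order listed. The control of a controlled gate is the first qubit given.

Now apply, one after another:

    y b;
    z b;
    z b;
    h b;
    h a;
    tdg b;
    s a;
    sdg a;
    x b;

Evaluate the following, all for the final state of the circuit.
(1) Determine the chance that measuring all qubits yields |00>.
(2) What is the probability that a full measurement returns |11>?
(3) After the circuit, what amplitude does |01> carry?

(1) Outcome |00> occurs with probability 1/4. Key observation: gates 7-8 undo each other exactly, leaving only the rest of the circuit to track.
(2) Outcome |11> occurs with probability 1/4.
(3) |01> carries amplitude I/2 in the final state.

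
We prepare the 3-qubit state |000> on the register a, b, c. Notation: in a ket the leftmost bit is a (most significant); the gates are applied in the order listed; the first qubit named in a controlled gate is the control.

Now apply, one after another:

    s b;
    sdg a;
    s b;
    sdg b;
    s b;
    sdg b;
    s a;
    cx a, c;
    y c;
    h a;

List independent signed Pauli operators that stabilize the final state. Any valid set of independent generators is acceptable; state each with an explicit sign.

The final state is stabilized by the group generated by +XII, +IZI, -IIZ; other independent generating sets are equally valid. Key observation: gates 2-7 undo each other exactly, leaving only the rest of the circuit to track.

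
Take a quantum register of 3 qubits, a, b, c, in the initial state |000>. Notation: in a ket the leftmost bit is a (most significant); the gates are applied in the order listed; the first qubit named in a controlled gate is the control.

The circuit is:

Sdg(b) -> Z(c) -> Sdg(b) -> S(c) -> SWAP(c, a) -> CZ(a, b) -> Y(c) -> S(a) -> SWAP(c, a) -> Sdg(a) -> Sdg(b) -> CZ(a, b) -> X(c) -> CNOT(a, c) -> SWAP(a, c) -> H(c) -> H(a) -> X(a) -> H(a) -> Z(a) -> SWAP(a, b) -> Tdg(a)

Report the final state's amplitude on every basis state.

The resulting statevector has amplitude sqrt(2)/2 on |000>, -sqrt(2)/2 on |001>, and 0 on every other basis state.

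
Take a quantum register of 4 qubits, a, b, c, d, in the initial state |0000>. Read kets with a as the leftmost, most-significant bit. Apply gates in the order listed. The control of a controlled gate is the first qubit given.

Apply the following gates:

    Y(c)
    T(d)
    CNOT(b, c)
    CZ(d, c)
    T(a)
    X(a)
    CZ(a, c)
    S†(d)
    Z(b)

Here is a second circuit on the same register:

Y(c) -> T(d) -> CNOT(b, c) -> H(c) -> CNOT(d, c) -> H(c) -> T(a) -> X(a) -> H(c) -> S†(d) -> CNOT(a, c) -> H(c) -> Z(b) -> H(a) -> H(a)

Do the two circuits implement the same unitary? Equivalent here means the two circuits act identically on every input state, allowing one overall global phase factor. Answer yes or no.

Yes: on every input state the two circuits agree up to one overall phase factor.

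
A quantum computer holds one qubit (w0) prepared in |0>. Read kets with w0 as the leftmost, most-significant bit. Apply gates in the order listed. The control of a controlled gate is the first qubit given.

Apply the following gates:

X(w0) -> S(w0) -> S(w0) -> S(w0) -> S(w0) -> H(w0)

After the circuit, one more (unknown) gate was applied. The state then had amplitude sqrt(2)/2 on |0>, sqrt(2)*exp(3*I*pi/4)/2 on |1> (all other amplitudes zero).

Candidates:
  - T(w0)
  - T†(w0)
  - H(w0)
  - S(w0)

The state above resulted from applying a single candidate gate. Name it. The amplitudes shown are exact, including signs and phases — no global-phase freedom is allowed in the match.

It was T†(w0) that produced the state shown. Key observation: the block from step 2 through step 5 cancels to the identity and can be dropped.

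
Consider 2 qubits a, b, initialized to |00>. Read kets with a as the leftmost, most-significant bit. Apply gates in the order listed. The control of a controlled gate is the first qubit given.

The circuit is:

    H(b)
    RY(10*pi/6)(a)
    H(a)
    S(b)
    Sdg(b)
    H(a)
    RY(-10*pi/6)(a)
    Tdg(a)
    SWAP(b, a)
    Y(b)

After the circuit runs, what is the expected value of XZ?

The expectation value of XZ is -1.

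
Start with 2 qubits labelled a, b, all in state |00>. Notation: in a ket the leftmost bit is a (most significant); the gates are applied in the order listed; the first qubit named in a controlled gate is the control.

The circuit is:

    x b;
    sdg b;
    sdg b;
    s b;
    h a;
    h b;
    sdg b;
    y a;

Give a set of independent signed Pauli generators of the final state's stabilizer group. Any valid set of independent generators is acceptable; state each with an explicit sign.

The final state is stabilized by the group generated by -XI, +IY; other independent generating sets are equally valid.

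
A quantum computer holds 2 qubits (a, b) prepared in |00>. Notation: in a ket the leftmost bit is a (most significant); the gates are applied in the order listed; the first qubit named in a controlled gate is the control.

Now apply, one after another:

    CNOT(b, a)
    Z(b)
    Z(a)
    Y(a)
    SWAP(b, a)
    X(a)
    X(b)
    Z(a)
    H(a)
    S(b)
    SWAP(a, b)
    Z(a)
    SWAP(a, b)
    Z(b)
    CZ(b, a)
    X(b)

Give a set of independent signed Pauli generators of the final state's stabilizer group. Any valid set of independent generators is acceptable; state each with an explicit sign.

The stabilizer group can be generated by -XI, -IZ, among other valid generating sets.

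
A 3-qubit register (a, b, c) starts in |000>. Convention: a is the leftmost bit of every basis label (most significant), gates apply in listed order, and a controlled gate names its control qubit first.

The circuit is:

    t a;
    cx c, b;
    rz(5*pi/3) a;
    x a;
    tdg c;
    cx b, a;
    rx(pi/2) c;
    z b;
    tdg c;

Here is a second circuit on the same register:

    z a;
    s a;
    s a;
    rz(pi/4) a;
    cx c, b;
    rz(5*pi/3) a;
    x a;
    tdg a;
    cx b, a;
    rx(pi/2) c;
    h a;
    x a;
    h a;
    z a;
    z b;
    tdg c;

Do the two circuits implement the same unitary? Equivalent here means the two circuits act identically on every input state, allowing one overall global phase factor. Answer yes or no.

No — the two circuits implement different unitaries, even allowing a global phase.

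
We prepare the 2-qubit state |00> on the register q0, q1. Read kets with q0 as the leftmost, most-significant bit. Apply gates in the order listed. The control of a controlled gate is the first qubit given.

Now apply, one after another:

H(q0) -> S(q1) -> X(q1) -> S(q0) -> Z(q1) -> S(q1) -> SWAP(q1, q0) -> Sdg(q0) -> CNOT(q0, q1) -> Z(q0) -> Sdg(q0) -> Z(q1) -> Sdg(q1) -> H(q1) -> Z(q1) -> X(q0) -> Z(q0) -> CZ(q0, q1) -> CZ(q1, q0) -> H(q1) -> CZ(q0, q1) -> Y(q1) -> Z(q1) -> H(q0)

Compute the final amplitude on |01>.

The final state's coefficient on |01> equals -I/2.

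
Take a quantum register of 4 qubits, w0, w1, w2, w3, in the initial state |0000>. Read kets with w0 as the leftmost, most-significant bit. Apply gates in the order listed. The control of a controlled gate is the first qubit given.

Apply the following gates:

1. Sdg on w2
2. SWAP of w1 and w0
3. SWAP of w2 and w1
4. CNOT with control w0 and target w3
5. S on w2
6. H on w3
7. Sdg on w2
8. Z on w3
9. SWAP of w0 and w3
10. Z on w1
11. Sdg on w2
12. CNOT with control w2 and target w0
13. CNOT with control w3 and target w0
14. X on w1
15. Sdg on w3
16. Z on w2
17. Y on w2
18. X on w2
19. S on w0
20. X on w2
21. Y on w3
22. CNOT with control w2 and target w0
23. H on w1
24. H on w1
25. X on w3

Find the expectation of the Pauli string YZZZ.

In the final state, YZZZ has expectation 1.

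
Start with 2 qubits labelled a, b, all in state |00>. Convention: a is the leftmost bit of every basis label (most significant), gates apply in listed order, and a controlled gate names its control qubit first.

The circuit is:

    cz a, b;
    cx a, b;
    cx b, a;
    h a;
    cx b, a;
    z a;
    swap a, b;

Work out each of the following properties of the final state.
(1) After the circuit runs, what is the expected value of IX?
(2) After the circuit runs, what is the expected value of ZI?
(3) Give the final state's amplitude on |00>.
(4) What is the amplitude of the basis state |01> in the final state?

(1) The expectation value of IX is -1.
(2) The expectation value of ZI is 1.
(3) The amplitude on |00> is sqrt(2)/2.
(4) The amplitude on |01> is -sqrt(2)/2.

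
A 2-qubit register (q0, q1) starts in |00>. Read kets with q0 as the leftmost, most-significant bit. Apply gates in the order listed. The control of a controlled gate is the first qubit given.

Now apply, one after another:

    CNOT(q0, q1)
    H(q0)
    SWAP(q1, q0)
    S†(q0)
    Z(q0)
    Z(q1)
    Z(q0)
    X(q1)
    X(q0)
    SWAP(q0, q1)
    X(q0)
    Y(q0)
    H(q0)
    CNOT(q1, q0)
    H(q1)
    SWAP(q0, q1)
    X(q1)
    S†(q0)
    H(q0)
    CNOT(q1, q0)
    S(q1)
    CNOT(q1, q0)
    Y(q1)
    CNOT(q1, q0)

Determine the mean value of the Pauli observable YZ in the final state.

The observable YZ averages to -1.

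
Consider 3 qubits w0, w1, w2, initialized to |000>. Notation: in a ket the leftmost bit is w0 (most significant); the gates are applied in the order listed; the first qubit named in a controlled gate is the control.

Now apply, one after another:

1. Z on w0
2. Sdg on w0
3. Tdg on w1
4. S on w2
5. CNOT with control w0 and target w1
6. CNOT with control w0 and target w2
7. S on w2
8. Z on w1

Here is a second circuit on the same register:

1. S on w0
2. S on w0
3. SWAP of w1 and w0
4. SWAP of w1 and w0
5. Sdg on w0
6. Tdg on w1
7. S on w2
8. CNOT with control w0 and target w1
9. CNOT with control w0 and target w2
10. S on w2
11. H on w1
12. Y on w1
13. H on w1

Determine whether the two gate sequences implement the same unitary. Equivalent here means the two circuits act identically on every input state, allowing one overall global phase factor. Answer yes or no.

No: there is an input state on which the two circuits produce genuinely different outputs (not merely differing by a phase).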